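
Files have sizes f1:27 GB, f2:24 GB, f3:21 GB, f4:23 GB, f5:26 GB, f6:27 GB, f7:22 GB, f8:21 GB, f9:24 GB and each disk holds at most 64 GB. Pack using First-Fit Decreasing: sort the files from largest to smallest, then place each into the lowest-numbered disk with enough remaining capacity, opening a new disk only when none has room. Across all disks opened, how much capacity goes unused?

41

Sorted descending: 27, 27, 26, 24, 24, 23, 22, 21, 21.
disk 1: place 27 GB, 37 GB left
disk 1: place 27 GB, 10 GB left
disk 2: place 26 GB, 38 GB left
disk 2: place 24 GB, 14 GB left
disk 3: place 24 GB, 40 GB left
disk 3: place 23 GB, 17 GB left
disk 4: place 22 GB, 42 GB left
disk 4: place 21 GB, 21 GB left
disk 4: place 21 GB, 0 GB left
4 disks × 64 GB = 256 GB; used 215 GB; unused 41 GB.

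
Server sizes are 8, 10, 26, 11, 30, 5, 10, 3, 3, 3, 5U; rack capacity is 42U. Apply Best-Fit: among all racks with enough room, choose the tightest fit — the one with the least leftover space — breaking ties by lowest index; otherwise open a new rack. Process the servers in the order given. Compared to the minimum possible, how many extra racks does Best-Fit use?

0

Best-Fit: [8,10,3,3,3,5] [26,11,5] [30,10] → 3 racks.
Total size 114U; any packing needs at least ⌈114/42⌉ = 3 racks.
So 3 is already optimal.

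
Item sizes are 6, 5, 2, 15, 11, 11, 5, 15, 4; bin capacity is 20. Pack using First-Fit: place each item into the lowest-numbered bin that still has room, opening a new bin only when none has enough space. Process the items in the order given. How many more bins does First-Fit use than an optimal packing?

First-Fit: [6,5,2,5] [15,4] [11] [11] [15] → 5 bins.
Total size 74; any packing needs at least ⌈74/20⌉ = 4 bins.
An optimal packing achieves that bound: [15,5] [15,5] [11,6,2] [11,4] → 4 bins.
Excess: 5 − 4 = 1.

1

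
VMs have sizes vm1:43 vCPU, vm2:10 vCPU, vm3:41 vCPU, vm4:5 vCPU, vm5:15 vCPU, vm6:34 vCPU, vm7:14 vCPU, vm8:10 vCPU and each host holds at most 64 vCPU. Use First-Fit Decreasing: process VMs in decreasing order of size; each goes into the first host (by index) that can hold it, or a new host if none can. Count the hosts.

3

Sorted descending: 43, 41, 34, 15, 14, 10, 10, 5.
host 1: place 43 vCPU, 21 vCPU left
host 2: place 41 vCPU, 23 vCPU left
host 3: place 34 vCPU, 30 vCPU left
host 1: place 15 vCPU, 6 vCPU left
host 2: place 14 vCPU, 9 vCPU left
host 3: place 10 vCPU, 20 vCPU left
host 3: place 10 vCPU, 10 vCPU left
host 1: place 5 vCPU, 1 vCPU left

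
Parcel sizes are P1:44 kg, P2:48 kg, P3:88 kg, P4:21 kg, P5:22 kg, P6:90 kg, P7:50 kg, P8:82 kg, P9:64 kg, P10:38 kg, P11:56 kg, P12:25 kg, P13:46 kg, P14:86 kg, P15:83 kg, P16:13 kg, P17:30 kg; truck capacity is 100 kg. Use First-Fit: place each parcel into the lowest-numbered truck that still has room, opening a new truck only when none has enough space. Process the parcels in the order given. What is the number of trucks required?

10

truck 1: place P1 (44 kg), 56 kg left
truck 1: place P2 (48 kg), 8 kg left
truck 2: place P3 (88 kg), 12 kg left
truck 3: place P4 (21 kg), 79 kg left
truck 3: place P5 (22 kg), 57 kg left
truck 4: place P6 (90 kg), 10 kg left
truck 3: place P7 (50 kg), 7 kg left
truck 5: place P8 (82 kg), 18 kg left
truck 6: place P9 (64 kg), 36 kg left
truck 7: place P10 (38 kg), 62 kg left
truck 7: place P11 (56 kg), 6 kg left
truck 6: place P12 (25 kg), 11 kg left
truck 8: place P13 (46 kg), 54 kg left
truck 9: place P14 (86 kg), 14 kg left
truck 10: place P15 (83 kg), 17 kg left
truck 5: place P16 (13 kg), 5 kg left
truck 8: place P17 (30 kg), 24 kg left
Final trucks: [44,48] [88] [21,22,50] [90] [82,13] [64,25] [38,56] [46,30] [86] [83].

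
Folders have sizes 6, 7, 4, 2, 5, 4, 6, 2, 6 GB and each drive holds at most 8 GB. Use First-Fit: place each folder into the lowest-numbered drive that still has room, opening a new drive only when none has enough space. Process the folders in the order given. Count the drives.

Put 6 GB in drive 1; 2 GB remain.
Put 7 GB in drive 2; 1 GB remain.
Put 4 GB in drive 3; 4 GB remain.
Put 2 GB in drive 1; 0 GB remain.
Put 5 GB in drive 4; 3 GB remain.
Put 4 GB in drive 3; 0 GB remain.
Put 6 GB in drive 5; 2 GB remain.
Put 2 GB in drive 4; 1 GB remain.
Put 6 GB in drive 6; 2 GB remain.
Final drives: [6,2] [7] [4,4] [5,2] [6] [6].

6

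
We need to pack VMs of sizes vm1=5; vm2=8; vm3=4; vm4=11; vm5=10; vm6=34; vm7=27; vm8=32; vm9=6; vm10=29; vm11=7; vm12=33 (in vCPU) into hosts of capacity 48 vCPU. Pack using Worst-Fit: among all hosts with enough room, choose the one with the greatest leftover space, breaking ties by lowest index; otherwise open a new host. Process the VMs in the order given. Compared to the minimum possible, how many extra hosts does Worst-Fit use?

1

Worst-Fit: [5,8,4,11,10] [34] [27,6] [32] [29,7] [33] → 6 hosts.
Total size 206 vCPU; any packing needs at least ⌈206/48⌉ = 5 hosts.
An optimal packing achieves that bound: [34,11] [33,10,5] [32,8,7] [29,6,4] [27] → 5 hosts.
Excess: 6 − 5 = 1.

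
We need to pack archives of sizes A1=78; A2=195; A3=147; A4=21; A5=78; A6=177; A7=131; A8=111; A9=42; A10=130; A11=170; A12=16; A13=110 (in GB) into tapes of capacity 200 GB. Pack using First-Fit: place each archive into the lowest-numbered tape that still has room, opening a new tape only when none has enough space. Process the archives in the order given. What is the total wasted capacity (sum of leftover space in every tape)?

394

Put A1 (78 GB) in tape 1; 122 GB remain.
Put A2 (195 GB) in tape 2; 5 GB remain.
Put A3 (147 GB) in tape 3; 53 GB remain.
Put A4 (21 GB) in tape 1; 101 GB remain.
Put A5 (78 GB) in tape 1; 23 GB remain.
Put A6 (177 GB) in tape 4; 23 GB remain.
Put A7 (131 GB) in tape 5; 69 GB remain.
Put A8 (111 GB) in tape 6; 89 GB remain.
Put A9 (42 GB) in tape 3; 11 GB remain.
Put A10 (130 GB) in tape 7; 70 GB remain.
Put A11 (170 GB) in tape 8; 30 GB remain.
Put A12 (16 GB) in tape 1; 7 GB remain.
Put A13 (110 GB) in tape 9; 90 GB remain.
9 tapes × 200 GB = 1800 GB; used 1406 GB; unused 394 GB.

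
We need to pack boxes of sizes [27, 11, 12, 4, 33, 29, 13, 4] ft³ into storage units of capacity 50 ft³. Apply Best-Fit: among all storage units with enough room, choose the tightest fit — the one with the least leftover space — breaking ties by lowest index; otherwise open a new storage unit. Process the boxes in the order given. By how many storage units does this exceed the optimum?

Best-Fit: [27,11,12] [4,33,13] [29,4] → 3 storage units.
Total size 133 ft³; any packing needs at least ⌈133/50⌉ = 3 storage units.
So 3 is already optimal.

0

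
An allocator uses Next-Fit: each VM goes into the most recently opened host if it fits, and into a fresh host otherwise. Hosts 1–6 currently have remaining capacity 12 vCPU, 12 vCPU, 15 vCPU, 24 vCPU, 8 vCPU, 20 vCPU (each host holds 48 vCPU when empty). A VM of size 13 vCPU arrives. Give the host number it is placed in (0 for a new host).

6

Next-Fit only looks at host 6, which has 20 vCPU free.
13 vCPU fits there.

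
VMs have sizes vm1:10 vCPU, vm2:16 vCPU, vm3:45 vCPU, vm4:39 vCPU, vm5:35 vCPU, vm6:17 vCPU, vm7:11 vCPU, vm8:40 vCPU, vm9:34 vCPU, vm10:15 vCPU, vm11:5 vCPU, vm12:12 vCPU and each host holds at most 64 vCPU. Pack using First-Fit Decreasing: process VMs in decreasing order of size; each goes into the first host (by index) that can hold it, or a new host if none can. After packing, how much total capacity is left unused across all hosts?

Sorted descending: 45, 40, 39, 35, 34, 17, 16, 15, 12, 11, 10, 5.
Put 45 vCPU in host 1; 19 vCPU remain.
Put 40 vCPU in host 2; 24 vCPU remain.
Put 39 vCPU in host 3; 25 vCPU remain.
Put 35 vCPU in host 4; 29 vCPU remain.
Put 34 vCPU in host 5; 30 vCPU remain.
Put 17 vCPU in host 1; 2 vCPU remain.
Put 16 vCPU in host 2; 8 vCPU remain.
Put 15 vCPU in host 3; 10 vCPU remain.
Put 12 vCPU in host 4; 17 vCPU remain.
Put 11 vCPU in host 4; 6 vCPU remain.
Put 10 vCPU in host 3; 0 vCPU remain.
Put 5 vCPU in host 2; 3 vCPU remain.
5 hosts × 64 vCPU = 320 vCPU; used 279 vCPU; unused 41 vCPU.

41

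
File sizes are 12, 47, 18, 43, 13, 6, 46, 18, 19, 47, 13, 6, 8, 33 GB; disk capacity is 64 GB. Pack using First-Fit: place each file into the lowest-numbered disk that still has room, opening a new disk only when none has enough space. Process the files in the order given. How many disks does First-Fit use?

6 disks

12 GB → disk 1 (remaining 52 GB)
47 GB → disk 1 (remaining 5 GB)
18 GB → disk 2 (remaining 46 GB)
43 GB → disk 2 (remaining 3 GB)
13 GB → disk 3 (remaining 51 GB)
6 GB → disk 3 (remaining 45 GB)
46 GB → disk 4 (remaining 18 GB)
18 GB → disk 3 (remaining 27 GB)
19 GB → disk 3 (remaining 8 GB)
47 GB → disk 5 (remaining 17 GB)
13 GB → disk 4 (remaining 5 GB)
6 GB → disk 3 (remaining 2 GB)
8 GB → disk 5 (remaining 9 GB)
33 GB → disk 6 (remaining 31 GB)
Final disks: [12,47] [18,43] [13,6,18,19,6] [46,13] [47,8] [33].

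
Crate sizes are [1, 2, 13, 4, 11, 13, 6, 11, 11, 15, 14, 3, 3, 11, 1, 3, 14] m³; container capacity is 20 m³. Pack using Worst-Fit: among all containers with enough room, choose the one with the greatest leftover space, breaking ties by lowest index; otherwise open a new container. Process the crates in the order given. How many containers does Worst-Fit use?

1 m³ → container 1 (remaining 19 m³)
2 m³ → container 1 (remaining 17 m³)
13 m³ → container 1 (remaining 4 m³)
4 m³ → container 1 (remaining 0 m³)
11 m³ → container 2 (remaining 9 m³)
13 m³ → container 3 (remaining 7 m³)
6 m³ → container 2 (remaining 3 m³)
11 m³ → container 4 (remaining 9 m³)
11 m³ → container 5 (remaining 9 m³)
15 m³ → container 6 (remaining 5 m³)
14 m³ → container 7 (remaining 6 m³)
3 m³ → container 4 (remaining 6 m³)
3 m³ → container 5 (remaining 6 m³)
11 m³ → container 8 (remaining 9 m³)
1 m³ → container 8 (remaining 8 m³)
3 m³ → container 8 (remaining 5 m³)
14 m³ → container 9 (remaining 6 m³)
Final containers: [1,2,13,4] [11,6] [13] [11,3] [11,3] [15] [14] [11,1,3] [14].

9 containers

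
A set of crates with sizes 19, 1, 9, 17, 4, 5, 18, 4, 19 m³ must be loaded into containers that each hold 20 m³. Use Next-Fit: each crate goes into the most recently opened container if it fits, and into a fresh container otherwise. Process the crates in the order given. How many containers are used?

19 m³ → container 1 (remaining 1 m³)
1 m³ → container 1 (remaining 0 m³)
9 m³ → container 2 (remaining 11 m³)
17 m³ → container 3 (remaining 3 m³)
4 m³ → container 4 (remaining 16 m³)
5 m³ → container 4 (remaining 11 m³)
18 m³ → container 5 (remaining 2 m³)
4 m³ → container 6 (remaining 16 m³)
19 m³ → container 7 (remaining 1 m³)
Final containers: [19,1] [9] [17] [4,5] [18] [4] [19].

7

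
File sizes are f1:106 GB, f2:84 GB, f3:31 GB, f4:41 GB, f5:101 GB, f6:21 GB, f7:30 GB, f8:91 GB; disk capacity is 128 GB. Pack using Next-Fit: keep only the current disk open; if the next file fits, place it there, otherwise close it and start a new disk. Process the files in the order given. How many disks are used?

5

disk 1: place f1 (106 GB), 22 GB left
disk 2: place f2 (84 GB), 44 GB left
disk 2: place f3 (31 GB), 13 GB left
disk 3: place f4 (41 GB), 87 GB left
disk 4: place f5 (101 GB), 27 GB left
disk 4: place f6 (21 GB), 6 GB left
disk 5: place f7 (30 GB), 98 GB left
disk 5: place f8 (91 GB), 7 GB left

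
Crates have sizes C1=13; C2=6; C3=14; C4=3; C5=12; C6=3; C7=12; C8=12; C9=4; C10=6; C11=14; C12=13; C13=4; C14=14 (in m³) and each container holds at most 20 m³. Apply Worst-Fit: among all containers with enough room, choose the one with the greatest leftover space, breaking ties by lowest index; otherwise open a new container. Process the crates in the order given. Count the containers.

8 containers

container 1: place C1 (13 m³), 7 m³ left
container 1: place C2 (6 m³), 1 m³ left
container 2: place C3 (14 m³), 6 m³ left
container 2: place C4 (3 m³), 3 m³ left
container 3: place C5 (12 m³), 8 m³ left
container 3: place C6 (3 m³), 5 m³ left
container 4: place C7 (12 m³), 8 m³ left
container 5: place C8 (12 m³), 8 m³ left
container 4: place C9 (4 m³), 4 m³ left
container 5: place C10 (6 m³), 2 m³ left
container 6: place C11 (14 m³), 6 m³ left
container 7: place C12 (13 m³), 7 m³ left
container 7: place C13 (4 m³), 3 m³ left
container 8: place C14 (14 m³), 6 m³ left
Final containers: [13,6] [14,3] [12,3] [12,4] [12,6] [14] [13,4] [14].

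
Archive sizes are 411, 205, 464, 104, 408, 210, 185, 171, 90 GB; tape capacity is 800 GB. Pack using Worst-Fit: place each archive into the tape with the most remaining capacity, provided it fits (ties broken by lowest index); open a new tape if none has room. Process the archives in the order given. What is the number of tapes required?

Put 411 GB in tape 1; 389 GB remain.
Put 205 GB in tape 1; 184 GB remain.
Put 464 GB in tape 2; 336 GB remain.
Put 104 GB in tape 2; 232 GB remain.
Put 408 GB in tape 3; 392 GB remain.
Put 210 GB in tape 3; 182 GB remain.
Put 185 GB in tape 2; 47 GB remain.
Put 171 GB in tape 1; 13 GB remain.
Put 90 GB in tape 3; 92 GB remain.

3 tapes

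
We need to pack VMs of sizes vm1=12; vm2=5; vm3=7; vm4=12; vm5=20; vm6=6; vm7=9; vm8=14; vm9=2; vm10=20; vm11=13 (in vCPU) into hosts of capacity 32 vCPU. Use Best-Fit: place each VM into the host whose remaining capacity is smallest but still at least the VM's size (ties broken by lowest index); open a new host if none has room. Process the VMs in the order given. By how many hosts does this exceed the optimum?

1

Best-Fit: [12,5,7,6,2] [12,20] [9,14] [20] [13] → 5 hosts.
Total size 120 vCPU; any packing needs at least ⌈120/32⌉ = 4 hosts.
An optimal packing achieves that bound: [20,12] [20,12] [14,13,5] [9,7,6,2] → 4 hosts.
Excess: 5 − 4 = 1.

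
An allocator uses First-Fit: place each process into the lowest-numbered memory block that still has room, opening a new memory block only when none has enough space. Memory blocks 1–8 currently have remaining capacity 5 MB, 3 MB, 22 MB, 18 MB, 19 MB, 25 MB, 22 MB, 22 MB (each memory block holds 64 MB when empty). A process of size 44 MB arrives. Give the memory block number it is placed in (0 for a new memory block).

0

No memory block has ≥ 44 MB free, so a new memory block is opened.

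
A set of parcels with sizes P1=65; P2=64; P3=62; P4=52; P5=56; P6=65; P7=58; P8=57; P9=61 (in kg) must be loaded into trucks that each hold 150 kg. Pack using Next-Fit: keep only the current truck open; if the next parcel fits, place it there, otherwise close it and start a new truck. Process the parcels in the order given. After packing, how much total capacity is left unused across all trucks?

210

truck 1: place P1 (65 kg), 85 kg left
truck 1: place P2 (64 kg), 21 kg left
truck 2: place P3 (62 kg), 88 kg left
truck 2: place P4 (52 kg), 36 kg left
truck 3: place P5 (56 kg), 94 kg left
truck 3: place P6 (65 kg), 29 kg left
truck 4: place P7 (58 kg), 92 kg left
truck 4: place P8 (57 kg), 35 kg left
truck 5: place P9 (61 kg), 89 kg left
5 trucks × 150 kg = 750 kg; used 540 kg; unused 210 kg.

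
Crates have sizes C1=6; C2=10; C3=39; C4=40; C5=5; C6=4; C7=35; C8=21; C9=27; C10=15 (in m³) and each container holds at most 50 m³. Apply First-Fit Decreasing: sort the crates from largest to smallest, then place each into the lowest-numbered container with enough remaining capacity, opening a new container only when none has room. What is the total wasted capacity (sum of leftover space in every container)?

Sorted descending: 40, 39, 35, 27, 21, 15, 10, 6, 5, 4.
Put 40 m³ in container 1; 10 m³ remain.
Put 39 m³ in container 2; 11 m³ remain.
Put 35 m³ in container 3; 15 m³ remain.
Put 27 m³ in container 4; 23 m³ remain.
Put 21 m³ in container 4; 2 m³ remain.
Put 15 m³ in container 3; 0 m³ remain.
Put 10 m³ in container 1; 0 m³ remain.
Put 6 m³ in container 2; 5 m³ remain.
Put 5 m³ in container 2; 0 m³ remain.
Put 4 m³ in container 5; 46 m³ remain.
5 containers × 50 m³ = 250 m³; used 202 m³; unused 48 m³.

48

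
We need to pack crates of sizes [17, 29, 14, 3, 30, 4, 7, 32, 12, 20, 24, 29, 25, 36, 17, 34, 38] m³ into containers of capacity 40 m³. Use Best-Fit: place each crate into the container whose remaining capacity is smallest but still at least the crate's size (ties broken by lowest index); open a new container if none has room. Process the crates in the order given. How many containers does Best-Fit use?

Put 17 m³ in container 1; 23 m³ remain.
Put 29 m³ in container 2; 11 m³ remain.
Put 14 m³ in container 1; 9 m³ remain.
Put 3 m³ in container 1; 6 m³ remain.
Put 30 m³ in container 3; 10 m³ remain.
Put 4 m³ in container 1; 2 m³ remain.
Put 7 m³ in container 3; 3 m³ remain.
Put 32 m³ in container 4; 8 m³ remain.
Put 12 m³ in container 5; 28 m³ remain.
Put 20 m³ in container 5; 8 m³ remain.
Put 24 m³ in container 6; 16 m³ remain.
Put 29 m³ in container 7; 11 m³ remain.
Put 25 m³ in container 8; 15 m³ remain.
Put 36 m³ in container 9; 4 m³ remain.
Put 17 m³ in container 10; 23 m³ remain.
Put 34 m³ in container 11; 6 m³ remain.
Put 38 m³ in container 12; 2 m³ remain.

12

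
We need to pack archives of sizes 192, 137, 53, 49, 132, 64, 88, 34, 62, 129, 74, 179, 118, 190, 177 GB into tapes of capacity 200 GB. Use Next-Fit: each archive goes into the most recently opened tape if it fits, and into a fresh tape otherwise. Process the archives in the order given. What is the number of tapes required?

10

tape 1: place 192 GB, 8 GB left
tape 2: place 137 GB, 63 GB left
tape 2: place 53 GB, 10 GB left
tape 3: place 49 GB, 151 GB left
tape 3: place 132 GB, 19 GB left
tape 4: place 64 GB, 136 GB left
tape 4: place 88 GB, 48 GB left
tape 4: place 34 GB, 14 GB left
tape 5: place 62 GB, 138 GB left
tape 5: place 129 GB, 9 GB left
tape 6: place 74 GB, 126 GB left
tape 7: place 179 GB, 21 GB left
tape 8: place 118 GB, 82 GB left
tape 9: place 190 GB, 10 GB left
tape 10: place 177 GB, 23 GB left
Final tapes: [192] [137,53] [49,132] [64,88,34] [62,129] [74] [179] [118] [190] [177].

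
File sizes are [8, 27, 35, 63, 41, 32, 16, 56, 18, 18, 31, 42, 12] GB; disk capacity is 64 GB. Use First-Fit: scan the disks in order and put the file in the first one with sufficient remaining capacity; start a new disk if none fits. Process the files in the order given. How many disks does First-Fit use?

7 disks

disk 1: place 8 GB, 56 GB left
disk 1: place 27 GB, 29 GB left
disk 2: place 35 GB, 29 GB left
disk 3: place 63 GB, 1 GB left
disk 4: place 41 GB, 23 GB left
disk 5: place 32 GB, 32 GB left
disk 1: place 16 GB, 13 GB left
disk 6: place 56 GB, 8 GB left
disk 2: place 18 GB, 11 GB left
disk 4: place 18 GB, 5 GB left
disk 5: place 31 GB, 1 GB left
disk 7: place 42 GB, 22 GB left
disk 1: place 12 GB, 1 GB left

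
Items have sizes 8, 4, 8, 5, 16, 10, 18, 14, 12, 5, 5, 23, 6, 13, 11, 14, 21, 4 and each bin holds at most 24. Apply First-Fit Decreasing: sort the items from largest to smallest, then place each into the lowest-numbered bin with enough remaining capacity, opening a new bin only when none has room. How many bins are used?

Sorted descending: 23, 21, 18, 16, 14, 14, 13, 12, 11, 10, 8, 8, 6, 5, 5, 5, 4, 4.
Put 23 in bin 1; 1 remain.
Put 21 in bin 2; 3 remain.
Put 18 in bin 3; 6 remain.
Put 16 in bin 4; 8 remain.
Put 14 in bin 5; 10 remain.
Put 14 in bin 6; 10 remain.
Put 13 in bin 7; 11 remain.
Put 12 in bin 8; 12 remain.
Put 11 in bin 7; 0 remain.
Put 10 in bin 5; 0 remain.
Put 8 in bin 4; 0 remain.
Put 8 in bin 6; 2 remain.
Put 6 in bin 3; 0 remain.
Put 5 in bin 8; 7 remain.
Put 5 in bin 8; 2 remain.
Put 5 in bin 9; 19 remain.
Put 4 in bin 9; 15 remain.
Put 4 in bin 9; 11 remain.
Final bins: [23] [21] [18,6] [16,8] [14,10] [14,8] [13,11] [12,5,5] [5,4,4].

9 bins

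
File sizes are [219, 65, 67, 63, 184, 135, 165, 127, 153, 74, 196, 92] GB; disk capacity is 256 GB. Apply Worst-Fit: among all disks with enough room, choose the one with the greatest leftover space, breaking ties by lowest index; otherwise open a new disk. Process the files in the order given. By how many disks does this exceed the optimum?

Worst-Fit: [219] [65,67,63] [184] [135,92] [165] [127,74] [153] [196] → 8 disks.
Total size 1540 GB; any packing needs at least ⌈1540/256⌉ = 7 disks.
An optimal packing achieves that bound: [219] [196] [184,67] [165,74] [153,92] [135,65] [127,63] → 7 disks.
Excess: 8 − 7 = 1.

1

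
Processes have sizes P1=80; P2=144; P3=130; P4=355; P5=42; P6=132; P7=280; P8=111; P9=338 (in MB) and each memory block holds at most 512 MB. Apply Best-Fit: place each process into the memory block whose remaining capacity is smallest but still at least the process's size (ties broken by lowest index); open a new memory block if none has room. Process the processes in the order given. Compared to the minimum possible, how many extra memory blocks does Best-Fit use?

Best-Fit: [80,144,130,132] [355,42,111] [280] [338] → 4 memory blocks.
Total size 1612 MB; any packing needs at least ⌈1612/512⌉ = 4 memory blocks.
So 4 is already optimal.

0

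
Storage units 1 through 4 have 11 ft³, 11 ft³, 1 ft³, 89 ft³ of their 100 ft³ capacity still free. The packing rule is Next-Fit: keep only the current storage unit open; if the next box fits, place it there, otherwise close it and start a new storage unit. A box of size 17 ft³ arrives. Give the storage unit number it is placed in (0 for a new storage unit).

Next-Fit only looks at storage unit 4, which has 89 ft³ free.
17 ft³ fits there.

4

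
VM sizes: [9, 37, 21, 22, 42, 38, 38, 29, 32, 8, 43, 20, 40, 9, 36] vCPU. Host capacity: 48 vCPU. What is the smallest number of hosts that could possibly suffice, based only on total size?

Total size = 9 + 37 + 21 + 22 + 42 + 38 + 38 + 29 + 32 + 8 + 43 + 20 + 40 + 9 + 36 = 424 vCPU.
⌈424 / 48⌉ = 9.

9 hosts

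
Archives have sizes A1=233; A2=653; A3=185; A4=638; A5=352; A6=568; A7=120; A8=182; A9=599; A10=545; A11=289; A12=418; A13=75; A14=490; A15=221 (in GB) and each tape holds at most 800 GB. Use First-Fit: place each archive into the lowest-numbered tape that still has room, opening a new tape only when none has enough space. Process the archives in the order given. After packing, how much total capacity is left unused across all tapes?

tape 1: place A1 (233 GB), 567 GB left
tape 2: place A2 (653 GB), 147 GB left
tape 1: place A3 (185 GB), 382 GB left
tape 3: place A4 (638 GB), 162 GB left
tape 1: place A5 (352 GB), 30 GB left
tape 4: place A6 (568 GB), 232 GB left
tape 2: place A7 (120 GB), 27 GB left
tape 4: place A8 (182 GB), 50 GB left
tape 5: place A9 (599 GB), 201 GB left
tape 6: place A10 (545 GB), 255 GB left
tape 7: place A11 (289 GB), 511 GB left
tape 7: place A12 (418 GB), 93 GB left
tape 3: place A13 (75 GB), 87 GB left
tape 8: place A14 (490 GB), 310 GB left
tape 6: place A15 (221 GB), 34 GB left
8 tapes × 800 GB = 6400 GB; used 5568 GB; unused 832 GB.

832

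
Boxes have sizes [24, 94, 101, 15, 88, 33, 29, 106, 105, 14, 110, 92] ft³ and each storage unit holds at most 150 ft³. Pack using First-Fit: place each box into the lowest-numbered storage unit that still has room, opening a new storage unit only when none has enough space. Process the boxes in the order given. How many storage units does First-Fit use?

storage unit 1: place 24 ft³, 126 ft³ left
storage unit 1: place 94 ft³, 32 ft³ left
storage unit 2: place 101 ft³, 49 ft³ left
storage unit 1: place 15 ft³, 17 ft³ left
storage unit 3: place 88 ft³, 62 ft³ left
storage unit 2: place 33 ft³, 16 ft³ left
storage unit 3: place 29 ft³, 33 ft³ left
storage unit 4: place 106 ft³, 44 ft³ left
storage unit 5: place 105 ft³, 45 ft³ left
storage unit 1: place 14 ft³, 3 ft³ left
storage unit 6: place 110 ft³, 40 ft³ left
storage unit 7: place 92 ft³, 58 ft³ left
Final storage units: [24,94,15,14] [101,33] [88,29] [106] [105] [110] [92].

7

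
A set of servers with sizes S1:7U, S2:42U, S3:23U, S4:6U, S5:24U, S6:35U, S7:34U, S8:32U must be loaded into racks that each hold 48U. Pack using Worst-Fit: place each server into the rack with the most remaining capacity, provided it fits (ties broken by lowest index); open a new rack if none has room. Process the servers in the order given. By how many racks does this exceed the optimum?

Worst-Fit: [7,23,6] [42] [24] [35] [34] [32] → 6 racks.
Total size 203U; any packing needs at least ⌈203/48⌉ = 5 racks.
An optimal packing achieves that bound: [42,6] [35,7] [34] [32] [24,23] → 5 racks.
Excess: 6 − 5 = 1.

1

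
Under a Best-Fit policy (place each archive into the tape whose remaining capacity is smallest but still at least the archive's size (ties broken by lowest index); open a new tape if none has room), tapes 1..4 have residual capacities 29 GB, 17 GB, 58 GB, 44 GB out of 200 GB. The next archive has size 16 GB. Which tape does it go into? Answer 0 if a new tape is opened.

2

Tapes with room: tape 1 (29 GB), tape 2 (17 GB), tape 3 (58 GB), tape 4 (44 GB).
Tightest fit is tape 2 with 17 GB free.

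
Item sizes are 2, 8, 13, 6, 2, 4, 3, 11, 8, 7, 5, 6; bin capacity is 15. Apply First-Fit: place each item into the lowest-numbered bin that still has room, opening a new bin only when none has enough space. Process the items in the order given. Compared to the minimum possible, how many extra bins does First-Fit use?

1

First-Fit: [2,8,2,3] [13] [6,4,5] [11] [8,7] [6] → 6 bins.
Total size 75; any packing needs at least ⌈75/15⌉ = 5 bins.
An optimal packing achieves that bound: [13,2] [11,4] [8,7] [8,5,2] [6,6,3] → 5 bins.
Excess: 6 − 5 = 1.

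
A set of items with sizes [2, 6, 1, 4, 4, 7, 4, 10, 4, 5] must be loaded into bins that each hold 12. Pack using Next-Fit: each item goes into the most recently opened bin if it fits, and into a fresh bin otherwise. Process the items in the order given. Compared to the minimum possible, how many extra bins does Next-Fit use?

Next-Fit: [2,6,1] [4,4] [7,4] [10] [4,5] → 5 bins.
Total size 47; any packing needs at least ⌈47/12⌉ = 4 bins.
An optimal packing achieves that bound: [10,2] [7,5] [6,4,1] [4,4,4] → 4 bins.
Excess: 5 − 4 = 1.

1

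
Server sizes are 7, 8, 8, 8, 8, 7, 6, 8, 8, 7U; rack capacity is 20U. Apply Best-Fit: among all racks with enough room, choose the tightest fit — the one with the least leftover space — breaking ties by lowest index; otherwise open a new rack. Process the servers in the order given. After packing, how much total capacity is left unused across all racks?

7U → rack 1 (remaining 13U)
8U → rack 1 (remaining 5U)
8U → rack 2 (remaining 12U)
8U → rack 2 (remaining 4U)
8U → rack 3 (remaining 12U)
7U → rack 3 (remaining 5U)
6U → rack 4 (remaining 14U)
8U → rack 4 (remaining 6U)
8U → rack 5 (remaining 12U)
7U → rack 5 (remaining 5U)
5 racks × 20U = 100U; used 75U; unused 25U.

25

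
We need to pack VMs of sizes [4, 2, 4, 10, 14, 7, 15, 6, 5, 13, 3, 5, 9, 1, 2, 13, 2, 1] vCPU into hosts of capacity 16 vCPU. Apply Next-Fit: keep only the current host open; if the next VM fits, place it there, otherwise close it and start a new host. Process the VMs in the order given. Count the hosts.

10

Put 4 vCPU in host 1; 12 vCPU remain.
Put 2 vCPU in host 1; 10 vCPU remain.
Put 4 vCPU in host 1; 6 vCPU remain.
Put 10 vCPU in host 2; 6 vCPU remain.
Put 14 vCPU in host 3; 2 vCPU remain.
Put 7 vCPU in host 4; 9 vCPU remain.
Put 15 vCPU in host 5; 1 vCPU remain.
Put 6 vCPU in host 6; 10 vCPU remain.
Put 5 vCPU in host 6; 5 vCPU remain.
Put 13 vCPU in host 7; 3 vCPU remain.
Put 3 vCPU in host 7; 0 vCPU remain.
Put 5 vCPU in host 8; 11 vCPU remain.
Put 9 vCPU in host 8; 2 vCPU remain.
Put 1 vCPU in host 8; 1 vCPU remain.
Put 2 vCPU in host 9; 14 vCPU remain.
Put 13 vCPU in host 9; 1 vCPU remain.
Put 2 vCPU in host 10; 14 vCPU remain.
Put 1 vCPU in host 10; 13 vCPU remain.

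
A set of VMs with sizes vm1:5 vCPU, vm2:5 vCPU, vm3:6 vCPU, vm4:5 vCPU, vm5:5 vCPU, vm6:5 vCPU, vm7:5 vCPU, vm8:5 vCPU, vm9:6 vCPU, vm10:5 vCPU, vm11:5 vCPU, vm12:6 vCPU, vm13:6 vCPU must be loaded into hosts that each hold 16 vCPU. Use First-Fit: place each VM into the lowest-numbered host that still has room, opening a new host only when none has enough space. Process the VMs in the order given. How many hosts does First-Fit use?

5

Put vm1 (5 vCPU) in host 1; 11 vCPU remain.
Put vm2 (5 vCPU) in host 1; 6 vCPU remain.
Put vm3 (6 vCPU) in host 1; 0 vCPU remain.
Put vm4 (5 vCPU) in host 2; 11 vCPU remain.
Put vm5 (5 vCPU) in host 2; 6 vCPU remain.
Put vm6 (5 vCPU) in host 2; 1 vCPU remain.
Put vm7 (5 vCPU) in host 3; 11 vCPU remain.
Put vm8 (5 vCPU) in host 3; 6 vCPU remain.
Put vm9 (6 vCPU) in host 3; 0 vCPU remain.
Put vm10 (5 vCPU) in host 4; 11 vCPU remain.
Put vm11 (5 vCPU) in host 4; 6 vCPU remain.
Put vm12 (6 vCPU) in host 4; 0 vCPU remain.
Put vm13 (6 vCPU) in host 5; 10 vCPU remain.
Final hosts: [5,5,6] [5,5,5] [5,5,6] [5,5,6] [6].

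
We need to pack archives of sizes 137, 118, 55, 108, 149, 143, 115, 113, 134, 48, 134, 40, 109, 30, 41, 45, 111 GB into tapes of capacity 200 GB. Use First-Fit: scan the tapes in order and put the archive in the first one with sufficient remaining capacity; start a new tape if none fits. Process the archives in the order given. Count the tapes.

11 tapes

Put 137 GB in tape 1; 63 GB remain.
Put 118 GB in tape 2; 82 GB remain.
Put 55 GB in tape 1; 8 GB remain.
Put 108 GB in tape 3; 92 GB remain.
Put 149 GB in tape 4; 51 GB remain.
Put 143 GB in tape 5; 57 GB remain.
Put 115 GB in tape 6; 85 GB remain.
Put 113 GB in tape 7; 87 GB remain.
Put 134 GB in tape 8; 66 GB remain.
Put 48 GB in tape 2; 34 GB remain.
Put 134 GB in tape 9; 66 GB remain.
Put 40 GB in tape 3; 52 GB remain.
Put 109 GB in tape 10; 91 GB remain.
Put 30 GB in tape 2; 4 GB remain.
Put 41 GB in tape 3; 11 GB remain.
Put 45 GB in tape 4; 6 GB remain.
Put 111 GB in tape 11; 89 GB remain.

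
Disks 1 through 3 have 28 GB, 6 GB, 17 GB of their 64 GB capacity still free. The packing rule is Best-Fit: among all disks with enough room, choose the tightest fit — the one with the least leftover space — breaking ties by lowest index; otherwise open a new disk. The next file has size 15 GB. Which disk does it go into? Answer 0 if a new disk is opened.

3

Disks with room: disk 1 (28 GB), disk 3 (17 GB).
Tightest fit is disk 3 with 17 GB free.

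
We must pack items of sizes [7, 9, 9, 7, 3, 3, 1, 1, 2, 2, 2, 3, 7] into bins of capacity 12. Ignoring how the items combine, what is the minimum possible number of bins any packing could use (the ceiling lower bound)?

Total size = 7 + 9 + 9 + 7 + 3 + 3 + 1 + 1 + 2 + 2 + 2 + 3 + 7 = 56.
⌈56 / 12⌉ = 5.

5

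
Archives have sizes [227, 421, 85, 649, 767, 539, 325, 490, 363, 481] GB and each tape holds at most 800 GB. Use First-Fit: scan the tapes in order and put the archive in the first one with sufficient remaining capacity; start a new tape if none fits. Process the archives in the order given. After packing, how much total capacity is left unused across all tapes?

tape 1: place 227 GB, 573 GB left
tape 1: place 421 GB, 152 GB left
tape 1: place 85 GB, 67 GB left
tape 2: place 649 GB, 151 GB left
tape 3: place 767 GB, 33 GB left
tape 4: place 539 GB, 261 GB left
tape 5: place 325 GB, 475 GB left
tape 6: place 490 GB, 310 GB left
tape 5: place 363 GB, 112 GB left
tape 7: place 481 GB, 319 GB left
7 tapes × 800 GB = 5600 GB; used 4347 GB; unused 1253 GB.

1253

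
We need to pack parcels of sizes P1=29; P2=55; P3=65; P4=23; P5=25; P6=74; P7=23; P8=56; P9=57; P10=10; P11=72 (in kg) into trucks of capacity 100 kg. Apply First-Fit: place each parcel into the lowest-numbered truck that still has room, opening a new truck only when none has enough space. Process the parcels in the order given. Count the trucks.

6 trucks

Put P1 (29 kg) in truck 1; 71 kg remain.
Put P2 (55 kg) in truck 1; 16 kg remain.
Put P3 (65 kg) in truck 2; 35 kg remain.
Put P4 (23 kg) in truck 2; 12 kg remain.
Put P5 (25 kg) in truck 3; 75 kg remain.
Put P6 (74 kg) in truck 3; 1 kg remain.
Put P7 (23 kg) in truck 4; 77 kg remain.
Put P8 (56 kg) in truck 4; 21 kg remain.
Put P9 (57 kg) in truck 5; 43 kg remain.
Put P10 (10 kg) in truck 1; 6 kg remain.
Put P11 (72 kg) in truck 6; 28 kg remain.
Final trucks: [29,55,10] [65,23] [25,74] [23,56] [57] [72].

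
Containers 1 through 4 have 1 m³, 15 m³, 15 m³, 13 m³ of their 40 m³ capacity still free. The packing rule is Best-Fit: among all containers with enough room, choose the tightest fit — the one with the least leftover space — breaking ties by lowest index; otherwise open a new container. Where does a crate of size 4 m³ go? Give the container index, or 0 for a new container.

Containers with room: container 2 (15 m³), container 3 (15 m³), container 4 (13 m³).
Tightest fit is container 4 with 13 m³ free.

4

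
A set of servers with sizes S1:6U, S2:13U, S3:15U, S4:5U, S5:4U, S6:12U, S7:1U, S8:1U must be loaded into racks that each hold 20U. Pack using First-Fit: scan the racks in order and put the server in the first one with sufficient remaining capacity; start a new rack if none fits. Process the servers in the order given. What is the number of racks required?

Put S1 (6U) in rack 1; 14U remain.
Put S2 (13U) in rack 1; 1U remain.
Put S3 (15U) in rack 2; 5U remain.
Put S4 (5U) in rack 2; 0U remain.
Put S5 (4U) in rack 3; 16U remain.
Put S6 (12U) in rack 3; 4U remain.
Put S7 (1U) in rack 1; 0U remain.
Put S8 (1U) in rack 3; 3U remain.

3 racks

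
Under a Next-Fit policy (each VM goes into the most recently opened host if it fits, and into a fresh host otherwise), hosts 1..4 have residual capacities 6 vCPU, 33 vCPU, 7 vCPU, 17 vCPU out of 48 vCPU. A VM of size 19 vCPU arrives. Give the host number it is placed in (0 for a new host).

0

Next-Fit only looks at host 4, which has 17 vCPU free.
19 vCPU does not fit, so a new host is opened.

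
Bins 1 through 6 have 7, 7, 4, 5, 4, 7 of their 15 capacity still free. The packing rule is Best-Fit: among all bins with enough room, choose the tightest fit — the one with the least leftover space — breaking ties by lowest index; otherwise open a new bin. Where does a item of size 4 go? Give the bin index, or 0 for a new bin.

3

Bins with room: bin 1 (7), bin 2 (7), bin 3 (4), bin 4 (5), bin 5 (4), bin 6 (7).
Tightest fit is bin 3 with 4 free.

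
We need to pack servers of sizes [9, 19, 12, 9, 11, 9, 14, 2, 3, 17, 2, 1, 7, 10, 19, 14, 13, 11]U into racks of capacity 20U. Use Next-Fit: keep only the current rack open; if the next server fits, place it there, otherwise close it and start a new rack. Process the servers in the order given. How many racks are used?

12

rack 1: place 9U, 11U left
rack 2: place 19U, 1U left
rack 3: place 12U, 8U left
rack 4: place 9U, 11U left
rack 4: place 11U, 0U left
rack 5: place 9U, 11U left
rack 6: place 14U, 6U left
rack 6: place 2U, 4U left
rack 6: place 3U, 1U left
rack 7: place 17U, 3U left
rack 7: place 2U, 1U left
rack 7: place 1U, 0U left
rack 8: place 7U, 13U left
rack 8: place 10U, 3U left
rack 9: place 19U, 1U left
rack 10: place 14U, 6U left
rack 11: place 13U, 7U left
rack 12: place 11U, 9U left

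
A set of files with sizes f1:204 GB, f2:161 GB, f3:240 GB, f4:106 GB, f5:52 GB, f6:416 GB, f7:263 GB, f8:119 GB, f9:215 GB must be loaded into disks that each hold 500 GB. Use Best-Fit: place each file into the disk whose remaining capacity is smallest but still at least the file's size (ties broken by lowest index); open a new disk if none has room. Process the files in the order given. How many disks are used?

4 disks

disk 1: place f1 (204 GB), 296 GB left
disk 1: place f2 (161 GB), 135 GB left
disk 2: place f3 (240 GB), 260 GB left
disk 1: place f4 (106 GB), 29 GB left
disk 2: place f5 (52 GB), 208 GB left
disk 3: place f6 (416 GB), 84 GB left
disk 4: place f7 (263 GB), 237 GB left
disk 2: place f8 (119 GB), 89 GB left
disk 4: place f9 (215 GB), 22 GB left
Final disks: [204,161,106] [240,52,119] [416] [263,215].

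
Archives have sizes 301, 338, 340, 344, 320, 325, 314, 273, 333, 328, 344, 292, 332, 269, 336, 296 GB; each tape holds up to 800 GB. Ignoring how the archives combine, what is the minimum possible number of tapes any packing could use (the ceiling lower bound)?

7

Total size = 301 + 338 + 340 + 344 + 320 + 325 + 314 + 273 + 333 + 328 + 344 + 292 + 332 + 269 + 336 + 296 = 5085 GB.
⌈5085 / 800⌉ = 7.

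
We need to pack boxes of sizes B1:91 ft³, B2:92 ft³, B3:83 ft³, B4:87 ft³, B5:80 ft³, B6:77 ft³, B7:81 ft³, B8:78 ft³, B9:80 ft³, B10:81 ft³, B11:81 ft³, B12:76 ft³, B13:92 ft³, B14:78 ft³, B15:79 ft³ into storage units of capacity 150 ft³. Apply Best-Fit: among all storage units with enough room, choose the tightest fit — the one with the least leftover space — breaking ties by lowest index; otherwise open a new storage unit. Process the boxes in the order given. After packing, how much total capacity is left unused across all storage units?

B1 (91 ft³) → storage unit 1 (remaining 59 ft³)
B2 (92 ft³) → storage unit 2 (remaining 58 ft³)
B3 (83 ft³) → storage unit 3 (remaining 67 ft³)
B4 (87 ft³) → storage unit 4 (remaining 63 ft³)
B5 (80 ft³) → storage unit 5 (remaining 70 ft³)
B6 (77 ft³) → storage unit 6 (remaining 73 ft³)
B7 (81 ft³) → storage unit 7 (remaining 69 ft³)
B8 (78 ft³) → storage unit 8 (remaining 72 ft³)
B9 (80 ft³) → storage unit 9 (remaining 70 ft³)
B10 (81 ft³) → storage unit 10 (remaining 69 ft³)
B11 (81 ft³) → storage unit 11 (remaining 69 ft³)
B12 (76 ft³) → storage unit 12 (remaining 74 ft³)
B13 (92 ft³) → storage unit 13 (remaining 58 ft³)
B14 (78 ft³) → storage unit 14 (remaining 72 ft³)
B15 (79 ft³) → storage unit 15 (remaining 71 ft³)
15 storage units × 150 ft³ = 2250 ft³; used 1236 ft³; unused 1014 ft³.

1014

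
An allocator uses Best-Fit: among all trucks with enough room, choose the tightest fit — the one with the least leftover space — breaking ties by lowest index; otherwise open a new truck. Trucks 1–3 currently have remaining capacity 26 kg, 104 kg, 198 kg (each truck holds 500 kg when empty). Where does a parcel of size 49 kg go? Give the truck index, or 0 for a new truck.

2

Trucks with room: truck 2 (104 kg), truck 3 (198 kg).
Tightest fit is truck 2 with 104 kg free.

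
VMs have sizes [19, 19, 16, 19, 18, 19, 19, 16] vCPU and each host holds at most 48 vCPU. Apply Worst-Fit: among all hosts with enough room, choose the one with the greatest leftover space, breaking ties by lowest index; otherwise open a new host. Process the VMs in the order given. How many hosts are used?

19 vCPU → host 1 (remaining 29 vCPU)
19 vCPU → host 1 (remaining 10 vCPU)
16 vCPU → host 2 (remaining 32 vCPU)
19 vCPU → host 2 (remaining 13 vCPU)
18 vCPU → host 3 (remaining 30 vCPU)
19 vCPU → host 3 (remaining 11 vCPU)
19 vCPU → host 4 (remaining 29 vCPU)
16 vCPU → host 4 (remaining 13 vCPU)

4 hosts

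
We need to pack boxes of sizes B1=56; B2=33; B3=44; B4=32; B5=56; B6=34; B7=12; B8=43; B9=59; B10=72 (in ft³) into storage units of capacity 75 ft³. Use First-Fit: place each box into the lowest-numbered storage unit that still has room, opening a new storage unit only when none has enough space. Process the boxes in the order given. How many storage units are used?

8 storage units

Put B1 (56 ft³) in storage unit 1; 19 ft³ remain.
Put B2 (33 ft³) in storage unit 2; 42 ft³ remain.
Put B3 (44 ft³) in storage unit 3; 31 ft³ remain.
Put B4 (32 ft³) in storage unit 2; 10 ft³ remain.
Put B5 (56 ft³) in storage unit 4; 19 ft³ remain.
Put B6 (34 ft³) in storage unit 5; 41 ft³ remain.
Put B7 (12 ft³) in storage unit 1; 7 ft³ remain.
Put B8 (43 ft³) in storage unit 6; 32 ft³ remain.
Put B9 (59 ft³) in storage unit 7; 16 ft³ remain.
Put B10 (72 ft³) in storage unit 8; 3 ft³ remain.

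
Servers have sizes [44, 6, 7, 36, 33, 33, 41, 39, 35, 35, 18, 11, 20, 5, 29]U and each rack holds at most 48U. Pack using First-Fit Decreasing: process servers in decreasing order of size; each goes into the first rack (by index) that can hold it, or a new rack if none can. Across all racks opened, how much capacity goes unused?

Sorted descending: 44, 41, 39, 36, 35, 35, 33, 33, 29, 20, 18, 11, 7, 6, 5.
rack 1: place 44U, 4U left
rack 2: place 41U, 7U left
rack 3: place 39U, 9U left
rack 4: place 36U, 12U left
rack 5: place 35U, 13U left
rack 6: place 35U, 13U left
rack 7: place 33U, 15U left
rack 8: place 33U, 15U left
rack 9: place 29U, 19U left
rack 10: place 20U, 28U left
rack 9: place 18U, 1U left
rack 4: place 11U, 1U left
rack 2: place 7U, 0U left
rack 3: place 6U, 3U left
rack 5: place 5U, 8U left
10 racks × 48U = 480U; used 392U; unused 88U.

88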